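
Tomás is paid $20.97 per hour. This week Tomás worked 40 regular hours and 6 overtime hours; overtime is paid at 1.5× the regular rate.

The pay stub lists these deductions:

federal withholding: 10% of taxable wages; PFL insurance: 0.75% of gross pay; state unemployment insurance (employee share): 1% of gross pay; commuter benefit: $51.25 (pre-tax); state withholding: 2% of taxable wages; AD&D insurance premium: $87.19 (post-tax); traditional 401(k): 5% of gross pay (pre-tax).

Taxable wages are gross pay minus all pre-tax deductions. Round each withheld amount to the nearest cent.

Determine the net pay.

$708.73

Regular pay: 40 × $20.97 = $838.80
Overtime pay: 6 × $20.97 × 1.5 = $188.73
Gross pay = $838.80 + $188.73 = $1,027.53
Commuter benefit: $51.25
Traditional 401(k): $1,027.53 × 0.05 = $51.38
Pre-tax total = $51.25 + $51.38 = $102.63
Taxable wages = $1,027.53 − $102.63 = $924.90
Federal withholding: $924.90 × 0.1 = $92.49
State withholding: $924.90 × 0.02 = $18.50
State unemployment insurance (employee share): $1,027.53 × 0.01 = $10.28
PFL insurance: $1,027.53 × 0.0075 = $7.71
AD&D insurance premium: $87.19
Total deductions = $51.25 + $51.38 + $92.49 + $18.50 + $10.28 + $7.71 + $87.19 = $318.80
Net pay = $1,027.53 − $318.80 = $708.73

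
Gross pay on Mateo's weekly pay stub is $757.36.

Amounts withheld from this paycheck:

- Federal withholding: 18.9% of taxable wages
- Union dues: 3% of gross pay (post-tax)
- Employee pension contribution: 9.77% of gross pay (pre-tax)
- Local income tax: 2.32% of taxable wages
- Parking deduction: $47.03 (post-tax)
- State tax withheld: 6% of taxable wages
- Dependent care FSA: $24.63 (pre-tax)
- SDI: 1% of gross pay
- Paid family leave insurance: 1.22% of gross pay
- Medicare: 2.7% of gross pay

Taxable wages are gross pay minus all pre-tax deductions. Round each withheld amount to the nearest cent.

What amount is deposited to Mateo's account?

$372.43

Employee pension contribution: $757.36 × 0.0977 = $73.99
Dependent care FSA: $24.63
Pre-tax total = $73.99 + $24.63 = $98.62
Taxable wages = $757.36 − $98.62 = $658.74
Federal withholding: $658.74 × 0.189 = $124.50
Local income tax: $658.74 × 0.0232 = $15.28
State tax withheld: $658.74 × 0.06 = $39.52
Medicare: $757.36 × 0.027 = $20.45
Paid family leave insurance: $757.36 × 0.0122 = $9.24
SDI: $757.36 × 0.01 = $7.57
Union dues: $757.36 × 0.03 = $22.72
Parking deduction: $47.03
Total deductions = $73.99 + $24.63 + $124.50 + $15.28 + $39.52 + $20.45 + $9.24 + $7.57 + $22.72 + $47.03 = $384.93
Net pay = $757.36 − $384.93 = $372.43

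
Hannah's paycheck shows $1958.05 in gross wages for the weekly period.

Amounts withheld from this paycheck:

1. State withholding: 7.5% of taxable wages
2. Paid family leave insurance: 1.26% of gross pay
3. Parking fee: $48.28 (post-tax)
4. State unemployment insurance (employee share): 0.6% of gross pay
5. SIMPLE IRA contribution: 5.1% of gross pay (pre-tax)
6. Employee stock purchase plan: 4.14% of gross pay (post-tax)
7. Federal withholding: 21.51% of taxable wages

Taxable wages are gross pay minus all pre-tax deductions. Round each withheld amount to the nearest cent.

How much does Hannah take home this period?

$1153.37

SIMPLE IRA contribution: $1958.05 × 0.051 = $99.86
Taxable wages = $1958.05 − $99.86 = $1858.19
Federal withholding: $1858.19 × 0.2151 = $399.70
State withholding: $1858.19 × 0.075 = $139.36
Paid family leave insurance: $1958.05 × 0.0126 = $24.67
State unemployment insurance (employee share): $1958.05 × 0.006 = $11.75
Employee stock purchase plan: $1958.05 × 0.0414 = $81.06
Parking fee: $48.28
Total deductions = $99.86 + $399.70 + $139.36 + $24.67 + $11.75 + $81.06 + $48.28 = $804.68
Net pay = $1958.05 − $804.68 = $1153.37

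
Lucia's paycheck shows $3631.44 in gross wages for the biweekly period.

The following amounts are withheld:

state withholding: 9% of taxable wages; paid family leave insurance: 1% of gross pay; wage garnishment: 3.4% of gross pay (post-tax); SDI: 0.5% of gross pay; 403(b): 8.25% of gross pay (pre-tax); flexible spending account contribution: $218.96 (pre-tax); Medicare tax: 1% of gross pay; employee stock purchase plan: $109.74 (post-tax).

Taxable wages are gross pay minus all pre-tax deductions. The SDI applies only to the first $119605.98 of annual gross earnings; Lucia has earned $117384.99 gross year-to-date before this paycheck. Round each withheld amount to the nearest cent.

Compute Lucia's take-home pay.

$2515.80

403(b): $3631.44 × 0.0825 = $299.59
Flexible spending account contribution: $218.96
Pre-tax total = $299.59 + $218.96 = $518.55
Taxable wages = $3631.44 − $518.55 = $3112.89
State withholding: $3112.89 × 0.09 = $280.16
SDI: only $119605.98 − $117384.99 = $2220.99 of this check is subject → $2220.99 × 0.005 = $11.10
Paid family leave insurance: $3631.44 × 0.01 = $36.31
Medicare tax: $3631.44 × 0.01 = $36.31
Employee stock purchase plan: $109.74
Wage garnishment: $3631.44 × 0.034 = $123.47
Total deductions = $299.59 + $218.96 + $280.16 + $11.10 + $36.31 + $36.31 + $109.74 + $123.47 = $1115.64
Net pay = $3631.44 − $1115.64 = $2515.80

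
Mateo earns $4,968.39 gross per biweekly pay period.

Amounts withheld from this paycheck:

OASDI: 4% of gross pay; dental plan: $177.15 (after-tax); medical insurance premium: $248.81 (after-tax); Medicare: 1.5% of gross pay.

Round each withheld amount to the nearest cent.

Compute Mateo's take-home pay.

$4,269.16

Medicare: $4,968.39 × 0.015 = $74.53
OASDI: $4,968.39 × 0.04 = $198.74
Medical insurance premium: $248.81
Dental plan: $177.15
Total deductions = $74.53 + $198.74 + $248.81 + $177.15 = $699.23
Net pay = $4,968.39 − $699.23 = $4,269.16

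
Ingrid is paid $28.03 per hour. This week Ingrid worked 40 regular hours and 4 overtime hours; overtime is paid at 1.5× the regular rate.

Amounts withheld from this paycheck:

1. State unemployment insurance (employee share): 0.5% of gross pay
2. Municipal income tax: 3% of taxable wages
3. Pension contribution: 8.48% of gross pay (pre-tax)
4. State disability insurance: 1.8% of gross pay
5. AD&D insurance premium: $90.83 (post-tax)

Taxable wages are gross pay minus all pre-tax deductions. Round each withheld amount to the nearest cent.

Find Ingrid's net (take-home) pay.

Regular pay: 40 × $28.03 = $1,121.20
Overtime pay: 4 × $28.03 × 1.5 = $168.18
Gross pay = $1,121.20 + $168.18 = $1,289.38
Pension contribution: $1,289.38 × 0.0848 = $109.34
Taxable wages = $1,289.38 − $109.34 = $1,180.04
Municipal income tax: $1,180.04 × 0.03 = $35.40
State disability insurance: $1,289.38 × 0.018 = $23.21
State unemployment insurance (employee share): $1,289.38 × 0.005 = $6.45
AD&D insurance premium: $90.83
Total deductions = $109.34 + $35.40 + $23.21 + $6.45 + $90.83 = $265.23
Net pay = $1,289.38 − $265.23 = $1,024.15

$1,024.15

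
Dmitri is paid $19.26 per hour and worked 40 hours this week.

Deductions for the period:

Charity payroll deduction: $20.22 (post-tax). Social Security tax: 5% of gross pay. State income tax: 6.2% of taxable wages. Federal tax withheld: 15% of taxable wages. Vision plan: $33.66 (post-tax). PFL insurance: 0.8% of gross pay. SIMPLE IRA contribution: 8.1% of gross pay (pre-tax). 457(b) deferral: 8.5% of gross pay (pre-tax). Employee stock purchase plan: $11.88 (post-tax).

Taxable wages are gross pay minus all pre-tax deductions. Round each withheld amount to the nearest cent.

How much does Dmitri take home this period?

Gross pay: 40 × $19.26 = $770.40
457(b) deferral: $770.40 × 0.085 = $65.48
SIMPLE IRA contribution: $770.40 × 0.081 = $62.40
Pre-tax total = $65.48 + $62.40 = $127.88
Taxable wages = $770.40 − $127.88 = $642.52
Federal tax withheld: $642.52 × 0.15 = $96.38
State income tax: $642.52 × 0.062 = $39.84
Social Security tax: $770.40 × 0.05 = $38.52
PFL insurance: $770.40 × 0.008 = $6.16
Charity payroll deduction: $20.22
Vision plan: $33.66
Employee stock purchase plan: $11.88
Total deductions = $65.48 + $62.40 + $96.38 + $39.84 + $38.52 + $6.16 + $20.22 + $33.66 + $11.88 = $374.54
Net pay = $770.40 − $374.54 = $395.86

$395.86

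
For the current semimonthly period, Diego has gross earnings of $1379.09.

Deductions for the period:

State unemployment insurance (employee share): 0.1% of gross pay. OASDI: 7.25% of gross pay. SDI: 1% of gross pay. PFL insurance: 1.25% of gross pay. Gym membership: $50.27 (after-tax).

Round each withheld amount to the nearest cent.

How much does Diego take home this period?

OASDI: $1379.09 × 0.0725 = $99.98
State unemployment insurance (employee share): $1379.09 × 0.001 = $1.38
PFL insurance: $1379.09 × 0.0125 = $17.24
SDI: $1379.09 × 0.01 = $13.79
Gym membership: $50.27
Total deductions = $99.98 + $1.38 + $17.24 + $13.79 + $50.27 = $182.66
Net pay = $1379.09 − $182.66 = $1196.43

$1196.43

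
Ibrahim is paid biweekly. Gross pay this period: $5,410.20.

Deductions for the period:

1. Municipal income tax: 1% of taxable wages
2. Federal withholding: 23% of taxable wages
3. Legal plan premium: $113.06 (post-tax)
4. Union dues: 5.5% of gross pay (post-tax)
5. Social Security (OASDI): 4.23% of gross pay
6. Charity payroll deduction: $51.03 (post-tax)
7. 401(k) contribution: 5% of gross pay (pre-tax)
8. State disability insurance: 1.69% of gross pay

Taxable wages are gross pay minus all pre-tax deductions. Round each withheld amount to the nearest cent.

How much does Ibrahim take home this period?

401(k) contribution: $5,410.20 × 0.05 = $270.51
Taxable wages = $5,410.20 − $270.51 = $5,139.69
Federal withholding: $5,139.69 × 0.23 = $1,182.13
Municipal income tax: $5,139.69 × 0.01 = $51.40
State disability insurance: $5,410.20 × 0.0169 = $91.43
Social Security (OASDI): $5,410.20 × 0.0423 = $228.85
Legal plan premium: $113.06
Charity payroll deduction: $51.03
Union dues: $5,410.20 × 0.055 = $297.56
Total deductions = $270.51 + $1,182.13 + $51.40 + $91.43 + $228.85 + $113.06 + $51.03 + $297.56 = $2,285.97
Net pay = $5,410.20 − $2,285.97 = $3,124.23

$3,124.23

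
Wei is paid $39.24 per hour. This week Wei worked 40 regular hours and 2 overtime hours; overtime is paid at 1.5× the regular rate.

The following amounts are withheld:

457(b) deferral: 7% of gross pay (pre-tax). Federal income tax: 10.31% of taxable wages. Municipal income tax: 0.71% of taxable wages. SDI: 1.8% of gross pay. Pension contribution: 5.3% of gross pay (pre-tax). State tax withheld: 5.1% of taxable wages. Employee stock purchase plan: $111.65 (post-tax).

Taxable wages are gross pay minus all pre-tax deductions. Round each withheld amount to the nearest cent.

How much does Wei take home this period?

$1099.21

Regular pay: 40 × $39.24 = $1569.60
Overtime pay: 2 × $39.24 × 1.5 = $117.72
Gross pay = $1569.60 + $117.72 = $1687.32
457(b) deferral: $1687.32 × 0.07 = $118.11
Pension contribution: $1687.32 × 0.053 = $89.43
Pre-tax total = $118.11 + $89.43 = $207.54
Taxable wages = $1687.32 − $207.54 = $1479.78
State tax withheld: $1479.78 × 0.051 = $75.47
Municipal income tax: $1479.78 × 0.0071 = $10.51
Federal income tax: $1479.78 × 0.1031 = $152.57
SDI: $1687.32 × 0.018 = $30.37
Employee stock purchase plan: $111.65
Total deductions = $118.11 + $89.43 + $75.47 + $10.51 + $152.57 + $30.37 + $111.65 = $588.11
Net pay = $1687.32 − $588.11 = $1099.21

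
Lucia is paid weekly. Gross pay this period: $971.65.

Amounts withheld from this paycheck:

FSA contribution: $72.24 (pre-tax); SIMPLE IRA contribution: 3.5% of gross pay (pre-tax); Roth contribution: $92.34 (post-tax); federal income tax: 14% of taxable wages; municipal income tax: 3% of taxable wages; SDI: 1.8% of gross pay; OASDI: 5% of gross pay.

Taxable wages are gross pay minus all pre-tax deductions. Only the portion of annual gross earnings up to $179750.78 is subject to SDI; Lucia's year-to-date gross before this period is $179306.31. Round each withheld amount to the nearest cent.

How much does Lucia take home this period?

$569.36

SIMPLE IRA contribution: $971.65 × 0.035 = $34.01
FSA contribution: $72.24
Pre-tax total = $34.01 + $72.24 = $106.25
Taxable wages = $971.65 − $106.25 = $865.40
Federal income tax: $865.40 × 0.14 = $121.16
Municipal income tax: $865.40 × 0.03 = $25.96
OASDI: $971.65 × 0.05 = $48.58
SDI: only $179750.78 − $179306.31 = $444.47 of this check is subject → $444.47 × 0.018 = $8.00
Roth contribution: $92.34
Total deductions = $34.01 + $72.24 + $121.16 + $25.96 + $48.58 + $8.00 + $92.34 = $402.29
Net pay = $971.65 − $402.29 = $569.36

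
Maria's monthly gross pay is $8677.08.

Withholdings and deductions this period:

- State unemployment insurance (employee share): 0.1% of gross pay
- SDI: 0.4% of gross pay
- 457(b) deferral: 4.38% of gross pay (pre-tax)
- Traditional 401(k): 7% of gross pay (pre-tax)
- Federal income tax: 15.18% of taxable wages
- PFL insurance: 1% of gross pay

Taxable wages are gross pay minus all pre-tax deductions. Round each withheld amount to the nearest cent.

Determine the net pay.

457(b) deferral: $8677.08 × 0.0438 = $380.06
Traditional 401(k): $8677.08 × 0.07 = $607.40
Pre-tax total = $380.06 + $607.40 = $987.46
Taxable wages = $8677.08 − $987.46 = $7689.62
Federal income tax: $7689.62 × 0.1518 = $1167.28
PFL insurance: $8677.08 × 0.01 = $86.77
State unemployment insurance (employee share): $8677.08 × 0.001 = $8.68
SDI: $8677.08 × 0.004 = $34.71
Total deductions = $380.06 + $607.40 + $1167.28 + $86.77 + $8.68 + $34.71 = $2284.90
Net pay = $8677.08 − $2284.90 = $6392.18

$6392.18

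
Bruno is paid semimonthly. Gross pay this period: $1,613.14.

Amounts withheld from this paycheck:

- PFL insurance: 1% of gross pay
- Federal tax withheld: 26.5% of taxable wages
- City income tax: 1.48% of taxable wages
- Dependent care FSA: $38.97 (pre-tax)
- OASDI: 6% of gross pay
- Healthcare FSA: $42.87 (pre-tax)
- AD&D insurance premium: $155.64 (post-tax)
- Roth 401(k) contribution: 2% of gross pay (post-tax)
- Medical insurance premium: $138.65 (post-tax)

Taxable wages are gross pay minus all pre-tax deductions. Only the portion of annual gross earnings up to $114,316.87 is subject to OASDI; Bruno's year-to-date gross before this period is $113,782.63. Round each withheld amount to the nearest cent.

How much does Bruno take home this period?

$728.12

Dependent care FSA: $38.97
Healthcare FSA: $42.87
Pre-tax total = $38.97 + $42.87 = $81.84
Taxable wages = $1,613.14 − $81.84 = $1,531.30
Federal tax withheld: $1,531.30 × 0.265 = $405.79
City income tax: $1,531.30 × 0.0148 = $22.66
PFL insurance: $1,613.14 × 0.01 = $16.13
OASDI: only $114,316.87 − $113,782.63 = $534.24 of this check is subject → $534.24 × 0.06 = $32.05
Roth 401(k) contribution: $1,613.14 × 0.02 = $32.26
Medical insurance premium: $138.65
AD&D insurance premium: $155.64
Total deductions = $38.97 + $42.87 + $405.79 + $22.66 + $16.13 + $32.05 + $32.26 + $138.65 + $155.64 = $885.02
Net pay = $1,613.14 − $885.02 = $728.12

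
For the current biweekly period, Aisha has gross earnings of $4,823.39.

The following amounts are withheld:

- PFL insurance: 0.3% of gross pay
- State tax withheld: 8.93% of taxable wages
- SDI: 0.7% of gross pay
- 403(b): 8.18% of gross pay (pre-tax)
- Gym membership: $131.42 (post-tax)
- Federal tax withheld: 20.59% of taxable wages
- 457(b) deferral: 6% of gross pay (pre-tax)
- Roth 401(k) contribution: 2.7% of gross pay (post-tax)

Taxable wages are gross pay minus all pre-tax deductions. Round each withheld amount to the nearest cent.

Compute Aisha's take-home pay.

$2,607.60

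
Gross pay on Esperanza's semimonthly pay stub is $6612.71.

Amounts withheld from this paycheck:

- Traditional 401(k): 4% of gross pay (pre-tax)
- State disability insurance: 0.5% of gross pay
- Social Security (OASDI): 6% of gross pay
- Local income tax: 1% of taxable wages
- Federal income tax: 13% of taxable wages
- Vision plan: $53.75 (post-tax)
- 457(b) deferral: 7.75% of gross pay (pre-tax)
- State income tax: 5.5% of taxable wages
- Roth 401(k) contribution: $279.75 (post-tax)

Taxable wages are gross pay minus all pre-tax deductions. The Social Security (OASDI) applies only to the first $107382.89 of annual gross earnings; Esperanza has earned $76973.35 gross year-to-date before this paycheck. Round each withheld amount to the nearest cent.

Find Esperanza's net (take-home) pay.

$3934.43

Traditional 401(k): $6612.71 × 0.04 = $264.51
457(b) deferral: $6612.71 × 0.0775 = $512.49
Pre-tax total = $264.51 + $512.49 = $777.00
Taxable wages = $6612.71 − $777.00 = $5835.71
Federal income tax: $5835.71 × 0.13 = $758.64
State income tax: $5835.71 × 0.055 = $320.96
Local income tax: $5835.71 × 0.01 = $58.36
State disability insurance: $6612.71 × 0.005 = $33.06
Social Security (OASDI): cap not yet reached, full $6612.71 is subject → $6612.71 × 0.06 = $396.76
Roth 401(k) contribution: $279.75
Vision plan: $53.75
Total deductions = $264.51 + $512.49 + $758.64 + $320.96 + $58.36 + $33.06 + $396.76 + $279.75 + $53.75 = $2678.28
Net pay = $6612.71 − $2678.28 = $3934.43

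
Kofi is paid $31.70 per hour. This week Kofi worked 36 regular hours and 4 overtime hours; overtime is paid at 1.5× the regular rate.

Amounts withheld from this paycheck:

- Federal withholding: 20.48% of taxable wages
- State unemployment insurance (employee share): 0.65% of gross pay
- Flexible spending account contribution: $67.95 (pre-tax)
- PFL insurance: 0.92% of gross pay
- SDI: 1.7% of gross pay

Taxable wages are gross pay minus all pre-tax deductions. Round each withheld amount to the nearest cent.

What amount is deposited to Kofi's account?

Regular pay: 36 × $31.70 = $1141.20
Overtime pay: 4 × $31.70 × 1.5 = $190.20
Gross pay = $1141.20 + $190.20 = $1331.40
Flexible spending account contribution: $67.95
Taxable wages = $1331.40 − $67.95 = $1263.45
Federal withholding: $1263.45 × 0.2048 = $258.75
SDI: $1331.40 × 0.017 = $22.63
PFL insurance: $1331.40 × 0.0092 = $12.25
State unemployment insurance (employee share): $1331.40 × 0.0065 = $8.65
Total deductions = $67.95 + $258.75 + $22.63 + $12.25 + $8.65 = $370.23
Net pay = $1331.40 − $370.23 = $961.17

$961.17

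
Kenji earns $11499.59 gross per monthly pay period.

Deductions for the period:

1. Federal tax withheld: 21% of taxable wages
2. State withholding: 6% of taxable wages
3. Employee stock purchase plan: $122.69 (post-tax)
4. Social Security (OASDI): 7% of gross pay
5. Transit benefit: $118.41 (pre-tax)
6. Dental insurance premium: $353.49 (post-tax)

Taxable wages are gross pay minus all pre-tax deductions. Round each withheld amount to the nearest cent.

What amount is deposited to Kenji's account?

$7027.11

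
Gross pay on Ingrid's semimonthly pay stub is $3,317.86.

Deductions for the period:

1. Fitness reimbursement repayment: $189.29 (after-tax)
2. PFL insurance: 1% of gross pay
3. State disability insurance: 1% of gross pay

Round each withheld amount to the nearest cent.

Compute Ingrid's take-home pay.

$3,062.21

State disability insurance: $3,317.86 × 0.01 = $33.18
PFL insurance: $3,317.86 × 0.01 = $33.18
Fitness reimbursement repayment: $189.29
Total deductions = $33.18 + $33.18 + $189.29 = $255.65
Net pay = $3,317.86 − $255.65 = $3,062.21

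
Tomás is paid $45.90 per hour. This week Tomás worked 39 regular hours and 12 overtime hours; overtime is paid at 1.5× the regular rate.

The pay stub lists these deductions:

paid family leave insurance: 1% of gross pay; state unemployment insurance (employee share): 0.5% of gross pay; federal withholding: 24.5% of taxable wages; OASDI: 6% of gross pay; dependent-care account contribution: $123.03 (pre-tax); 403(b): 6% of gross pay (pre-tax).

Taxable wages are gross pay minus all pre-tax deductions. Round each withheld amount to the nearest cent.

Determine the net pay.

$1,567.68

Regular pay: 39 × $45.90 = $1,790.10
Overtime pay: 12 × $45.90 × 1.5 = $826.20
Gross pay = $1,790.10 + $826.20 = $2,616.30
403(b): $2,616.30 × 0.06 = $156.98
Dependent-care account contribution: $123.03
Pre-tax total = $156.98 + $123.03 = $280.01
Taxable wages = $2,616.30 − $280.01 = $2,336.29
Federal withholding: $2,336.29 × 0.245 = $572.39
State unemployment insurance (employee share): $2,616.30 × 0.005 = $13.08
OASDI: $2,616.30 × 0.06 = $156.98
Paid family leave insurance: $2,616.30 × 0.01 = $26.16
Total deductions = $156.98 + $123.03 + $572.39 + $13.08 + $156.98 + $26.16 = $1,048.62
Net pay = $2,616.30 − $1,048.62 = $1,567.68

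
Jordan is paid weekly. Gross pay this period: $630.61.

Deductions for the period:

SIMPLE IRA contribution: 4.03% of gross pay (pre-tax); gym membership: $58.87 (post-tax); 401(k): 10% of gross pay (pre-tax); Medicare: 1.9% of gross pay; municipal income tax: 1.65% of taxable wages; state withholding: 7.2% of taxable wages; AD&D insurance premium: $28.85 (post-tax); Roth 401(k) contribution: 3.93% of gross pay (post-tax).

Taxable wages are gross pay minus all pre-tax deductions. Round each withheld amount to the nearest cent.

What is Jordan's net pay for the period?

$369.68

SIMPLE IRA contribution: $630.61 × 0.0403 = $25.41
401(k): $630.61 × 0.1 = $63.06
Pre-tax total = $25.41 + $63.06 = $88.47
Taxable wages = $630.61 − $88.47 = $542.14
Municipal income tax: $542.14 × 0.0165 = $8.95
State withholding: $542.14 × 0.072 = $39.03
Medicare: $630.61 × 0.019 = $11.98
Gym membership: $58.87
Roth 401(k) contribution: $630.61 × 0.0393 = $24.78
AD&D insurance premium: $28.85
Total deductions = $25.41 + $63.06 + $8.95 + $39.03 + $11.98 + $58.87 + $24.78 + $28.85 = $260.93
Net pay = $630.61 − $260.93 = $369.68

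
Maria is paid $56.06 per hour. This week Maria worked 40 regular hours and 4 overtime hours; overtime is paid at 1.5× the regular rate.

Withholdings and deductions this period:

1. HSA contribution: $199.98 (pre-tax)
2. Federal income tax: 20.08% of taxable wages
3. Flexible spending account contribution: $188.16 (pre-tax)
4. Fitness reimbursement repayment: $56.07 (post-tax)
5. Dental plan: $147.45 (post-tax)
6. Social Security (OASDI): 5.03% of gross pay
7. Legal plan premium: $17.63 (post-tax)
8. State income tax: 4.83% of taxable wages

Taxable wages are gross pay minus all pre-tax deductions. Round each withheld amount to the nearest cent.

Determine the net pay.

Regular pay: 40 × $56.06 = $2,242.40
Overtime pay: 4 × $56.06 × 1.5 = $336.36
Gross pay = $2,242.40 + $336.36 = $2,578.76
HSA contribution: $199.98
Flexible spending account contribution: $188.16
Pre-tax total = $199.98 + $188.16 = $388.14
Taxable wages = $2,578.76 − $388.14 = $2,190.62
Federal income tax: $2,190.62 × 0.2008 = $439.88
State income tax: $2,190.62 × 0.0483 = $105.81
Social Security (OASDI): $2,578.76 × 0.0503 = $129.71
Fitness reimbursement repayment: $56.07
Dental plan: $147.45
Legal plan premium: $17.63
Total deductions = $199.98 + $188.16 + $439.88 + $105.81 + $129.71 + $56.07 + $147.45 + $17.63 = $1,284.69
Net pay = $2,578.76 − $1,284.69 = $1,294.07

$1,294.07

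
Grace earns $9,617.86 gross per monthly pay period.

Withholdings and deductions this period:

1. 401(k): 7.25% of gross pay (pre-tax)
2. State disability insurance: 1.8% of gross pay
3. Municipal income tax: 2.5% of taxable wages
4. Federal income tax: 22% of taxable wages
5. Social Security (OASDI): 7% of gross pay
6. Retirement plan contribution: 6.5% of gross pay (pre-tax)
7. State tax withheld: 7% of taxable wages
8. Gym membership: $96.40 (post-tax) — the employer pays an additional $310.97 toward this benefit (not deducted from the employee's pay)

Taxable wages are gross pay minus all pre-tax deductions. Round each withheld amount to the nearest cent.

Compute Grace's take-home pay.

401(k): $9,617.86 × 0.0725 = $697.29
Retirement plan contribution: $9,617.86 × 0.065 = $625.16
Pre-tax total = $697.29 + $625.16 = $1,322.45
Taxable wages = $9,617.86 − $1,322.45 = $8,295.41
State tax withheld: $8,295.41 × 0.07 = $580.68
Federal income tax: $8,295.41 × 0.22 = $1,824.99
Municipal income tax: $8,295.41 × 0.025 = $207.39
State disability insurance: $9,617.86 × 0.018 = $173.12
Social Security (OASDI): $9,617.86 × 0.07 = $673.25
Gym membership: $96.40
(Employer's $310.97 toward gym membership is not withheld from the employee.)
Total deductions = $697.29 + $625.16 + $580.68 + $1,824.99 + $207.39 + $173.12 + $673.25 + $96.40 = $4,878.28
Net pay = $9,617.86 − $4,878.28 = $4,739.58

$4,739.58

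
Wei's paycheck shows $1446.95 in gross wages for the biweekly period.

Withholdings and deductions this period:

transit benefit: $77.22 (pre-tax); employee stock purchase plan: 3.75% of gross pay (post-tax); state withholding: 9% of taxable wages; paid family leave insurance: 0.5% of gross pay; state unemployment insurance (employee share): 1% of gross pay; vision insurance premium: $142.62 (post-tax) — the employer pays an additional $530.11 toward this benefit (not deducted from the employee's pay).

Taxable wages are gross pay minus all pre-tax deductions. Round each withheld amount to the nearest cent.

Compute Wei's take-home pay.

$1027.87

Transit benefit: $77.22
Taxable wages = $1446.95 − $77.22 = $1369.73
State withholding: $1369.73 × 0.09 = $123.28
Paid family leave insurance: $1446.95 × 0.005 = $7.23
State unemployment insurance (employee share): $1446.95 × 0.01 = $14.47
Employee stock purchase plan: $1446.95 × 0.0375 = $54.26
Vision insurance premium: $142.62
(Employer's $530.11 toward vision insurance premium is not withheld from the employee.)
Total deductions = $77.22 + $123.28 + $7.23 + $14.47 + $54.26 + $142.62 = $419.08
Net pay = $1446.95 − $419.08 = $1027.87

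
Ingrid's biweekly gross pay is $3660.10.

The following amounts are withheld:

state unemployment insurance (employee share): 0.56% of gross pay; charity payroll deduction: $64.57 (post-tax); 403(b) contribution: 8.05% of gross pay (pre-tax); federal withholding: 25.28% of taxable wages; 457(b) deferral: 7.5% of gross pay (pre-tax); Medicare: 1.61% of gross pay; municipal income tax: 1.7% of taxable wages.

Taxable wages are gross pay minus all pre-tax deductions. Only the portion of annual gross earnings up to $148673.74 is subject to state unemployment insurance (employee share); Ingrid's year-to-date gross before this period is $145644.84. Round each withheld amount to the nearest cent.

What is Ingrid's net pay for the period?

$2116.55

403(b) contribution: $3660.10 × 0.0805 = $294.64
457(b) deferral: $3660.10 × 0.075 = $274.51
Pre-tax total = $294.64 + $274.51 = $569.15
Taxable wages = $3660.10 − $569.15 = $3090.95
Municipal income tax: $3090.95 × 0.017 = $52.55
Federal withholding: $3090.95 × 0.2528 = $781.39
State unemployment insurance (employee share): only $148673.74 − $145644.84 = $3028.90 of this check is subject → $3028.90 × 0.0056 = $16.96
Medicare: $3660.10 × 0.0161 = $58.93
Charity payroll deduction: $64.57
Total deductions = $294.64 + $274.51 + $52.55 + $781.39 + $16.96 + $58.93 + $64.57 = $1543.55
Net pay = $3660.10 − $1543.55 = $2116.55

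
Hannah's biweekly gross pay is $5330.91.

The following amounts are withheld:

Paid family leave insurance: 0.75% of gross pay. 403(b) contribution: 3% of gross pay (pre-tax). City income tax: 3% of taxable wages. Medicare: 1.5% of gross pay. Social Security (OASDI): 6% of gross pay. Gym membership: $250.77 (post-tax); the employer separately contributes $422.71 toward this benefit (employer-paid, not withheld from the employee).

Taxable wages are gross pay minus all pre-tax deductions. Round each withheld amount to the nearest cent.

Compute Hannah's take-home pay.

$4325.29

403(b) contribution: $5330.91 × 0.03 = $159.93
Taxable wages = $5330.91 − $159.93 = $5170.98
City income tax: $5170.98 × 0.03 = $155.13
Paid family leave insurance: $5330.91 × 0.0075 = $39.98
Medicare: $5330.91 × 0.015 = $79.96
Social Security (OASDI): $5330.91 × 0.06 = $319.85
Gym membership: $250.77
(Employer's $422.71 toward gym membership is not withheld from the employee.)
Total deductions = $159.93 + $155.13 + $39.98 + $79.96 + $319.85 + $250.77 = $1005.62
Net pay = $5330.91 − $1005.62 = $4325.29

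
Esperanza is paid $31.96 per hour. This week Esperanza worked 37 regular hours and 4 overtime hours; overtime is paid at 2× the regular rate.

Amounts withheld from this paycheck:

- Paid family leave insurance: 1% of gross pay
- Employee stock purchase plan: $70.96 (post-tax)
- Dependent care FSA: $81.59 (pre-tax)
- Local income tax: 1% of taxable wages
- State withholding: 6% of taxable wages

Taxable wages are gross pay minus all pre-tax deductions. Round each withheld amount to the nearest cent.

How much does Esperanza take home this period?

$1176.30

Regular pay: 37 × $31.96 = $1182.52
Overtime pay: 4 × $31.96 × 2 = $255.68
Gross pay = $1182.52 + $255.68 = $1438.20
Dependent care FSA: $81.59
Taxable wages = $1438.20 − $81.59 = $1356.61
Local income tax: $1356.61 × 0.01 = $13.57
State withholding: $1356.61 × 0.06 = $81.40
Paid family leave insurance: $1438.20 × 0.01 = $14.38
Employee stock purchase plan: $70.96
Total deductions = $81.59 + $13.57 + $81.40 + $14.38 + $70.96 = $261.90
Net pay = $1438.20 − $261.90 = $1176.30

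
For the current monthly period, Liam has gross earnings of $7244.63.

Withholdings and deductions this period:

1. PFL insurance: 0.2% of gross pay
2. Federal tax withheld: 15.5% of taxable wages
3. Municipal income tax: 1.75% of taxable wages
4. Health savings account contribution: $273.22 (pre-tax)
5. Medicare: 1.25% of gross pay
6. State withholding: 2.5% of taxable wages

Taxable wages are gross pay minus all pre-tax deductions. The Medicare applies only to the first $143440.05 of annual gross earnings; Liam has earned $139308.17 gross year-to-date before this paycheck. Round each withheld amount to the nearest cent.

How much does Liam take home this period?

$5528.41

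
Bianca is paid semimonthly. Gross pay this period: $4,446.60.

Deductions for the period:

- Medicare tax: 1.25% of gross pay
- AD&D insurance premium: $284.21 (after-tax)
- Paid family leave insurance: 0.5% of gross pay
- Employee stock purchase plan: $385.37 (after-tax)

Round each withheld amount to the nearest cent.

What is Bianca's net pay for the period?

Paid family leave insurance: $4,446.60 × 0.005 = $22.23
Medicare tax: $4,446.60 × 0.0125 = $55.58
Employee stock purchase plan: $385.37
AD&D insurance premium: $284.21
Total deductions = $22.23 + $55.58 + $385.37 + $284.21 = $747.39
Net pay = $4,446.60 − $747.39 = $3,699.21

$3,699.21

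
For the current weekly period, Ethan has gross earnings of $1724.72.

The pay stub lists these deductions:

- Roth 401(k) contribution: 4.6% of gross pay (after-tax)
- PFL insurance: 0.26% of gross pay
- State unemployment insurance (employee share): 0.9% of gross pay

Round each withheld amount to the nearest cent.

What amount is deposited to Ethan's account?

$1625.38

State unemployment insurance (employee share): $1724.72 × 0.009 = $15.52
PFL insurance: $1724.72 × 0.0026 = $4.48
Roth 401(k) contribution: $1724.72 × 0.046 = $79.34
Total deductions = $15.52 + $4.48 + $79.34 = $99.34
Net pay = $1724.72 − $99.34 = $1625.38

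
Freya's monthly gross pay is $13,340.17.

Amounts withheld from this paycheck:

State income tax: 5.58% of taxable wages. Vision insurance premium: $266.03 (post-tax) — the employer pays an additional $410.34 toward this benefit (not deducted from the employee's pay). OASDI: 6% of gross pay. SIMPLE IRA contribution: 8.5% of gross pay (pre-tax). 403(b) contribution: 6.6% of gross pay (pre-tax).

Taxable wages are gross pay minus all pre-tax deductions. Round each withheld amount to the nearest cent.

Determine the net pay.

$9,627.39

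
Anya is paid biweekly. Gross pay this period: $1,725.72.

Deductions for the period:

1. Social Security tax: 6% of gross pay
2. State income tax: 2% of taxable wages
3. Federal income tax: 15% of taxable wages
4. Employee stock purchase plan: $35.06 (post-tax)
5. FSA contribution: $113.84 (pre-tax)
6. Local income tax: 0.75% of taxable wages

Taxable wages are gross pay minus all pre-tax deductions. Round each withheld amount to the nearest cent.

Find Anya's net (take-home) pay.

$1,187.17

FSA contribution: $113.84
Taxable wages = $1,725.72 − $113.84 = $1,611.88
Federal income tax: $1,611.88 × 0.15 = $241.78
Local income tax: $1,611.88 × 0.0075 = $12.09
State income tax: $1,611.88 × 0.02 = $32.24
Social Security tax: $1,725.72 × 0.06 = $103.54
Employee stock purchase plan: $35.06
Total deductions = $113.84 + $241.78 + $12.09 + $32.24 + $103.54 + $35.06 = $538.55
Net pay = $1,725.72 − $538.55 = $1,187.17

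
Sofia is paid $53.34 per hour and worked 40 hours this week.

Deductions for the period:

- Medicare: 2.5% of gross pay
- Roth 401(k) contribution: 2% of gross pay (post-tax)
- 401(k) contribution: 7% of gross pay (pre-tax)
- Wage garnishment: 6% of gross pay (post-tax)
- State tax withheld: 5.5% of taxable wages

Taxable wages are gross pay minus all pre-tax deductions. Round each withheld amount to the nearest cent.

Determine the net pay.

Gross pay: 40 × $53.34 = $2,133.60
401(k) contribution: $2,133.60 × 0.07 = $149.35
Taxable wages = $2,133.60 − $149.35 = $1,984.25
State tax withheld: $1,984.25 × 0.055 = $109.13
Medicare: $2,133.60 × 0.025 = $53.34
Wage garnishment: $2,133.60 × 0.06 = $128.02
Roth 401(k) contribution: $2,133.60 × 0.02 = $42.67
Total deductions = $149.35 + $109.13 + $53.34 + $128.02 + $42.67 = $482.51
Net pay = $2,133.60 − $482.51 = $1,651.09

$1,651.09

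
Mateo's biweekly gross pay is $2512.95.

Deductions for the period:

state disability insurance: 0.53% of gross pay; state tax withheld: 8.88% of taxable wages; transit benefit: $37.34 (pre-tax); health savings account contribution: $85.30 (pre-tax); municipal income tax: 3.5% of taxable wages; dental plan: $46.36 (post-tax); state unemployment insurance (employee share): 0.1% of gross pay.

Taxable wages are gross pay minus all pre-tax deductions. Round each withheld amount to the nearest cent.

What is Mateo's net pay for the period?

Health savings account contribution: $85.30
Transit benefit: $37.34
Pre-tax total = $85.30 + $37.34 = $122.64
Taxable wages = $2512.95 − $122.64 = $2390.31
Municipal income tax: $2390.31 × 0.035 = $83.66
State tax withheld: $2390.31 × 0.0888 = $212.26
State disability insurance: $2512.95 × 0.0053 = $13.32
State unemployment insurance (employee share): $2512.95 × 0.001 = $2.51
Dental plan: $46.36
Total deductions = $85.30 + $37.34 + $83.66 + $212.26 + $13.32 + $2.51 + $46.36 = $480.75
Net pay = $2512.95 − $480.75 = $2032.20

$2032.20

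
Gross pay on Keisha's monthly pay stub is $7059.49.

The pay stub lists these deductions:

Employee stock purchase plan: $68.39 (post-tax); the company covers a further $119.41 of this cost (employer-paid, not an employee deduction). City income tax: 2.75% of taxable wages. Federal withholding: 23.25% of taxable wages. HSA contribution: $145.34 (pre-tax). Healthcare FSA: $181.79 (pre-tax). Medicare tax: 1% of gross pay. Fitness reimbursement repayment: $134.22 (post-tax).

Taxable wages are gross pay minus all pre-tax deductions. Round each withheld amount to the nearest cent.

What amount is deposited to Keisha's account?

HSA contribution: $145.34
Healthcare FSA: $181.79
Pre-tax total = $145.34 + $181.79 = $327.13
Taxable wages = $7059.49 − $327.13 = $6732.36
Federal withholding: $6732.36 × 0.2325 = $1565.27
City income tax: $6732.36 × 0.0275 = $185.14
Medicare tax: $7059.49 × 0.01 = $70.59
Fitness reimbursement repayment: $134.22
Employee stock purchase plan: $68.39
(Employer's $119.41 toward employee stock purchase plan is not withheld from the employee.)
Total deductions = $145.34 + $181.79 + $1565.27 + $185.14 + $70.59 + $134.22 + $68.39 = $2350.74
Net pay = $7059.49 − $2350.74 = $4708.75

$4708.75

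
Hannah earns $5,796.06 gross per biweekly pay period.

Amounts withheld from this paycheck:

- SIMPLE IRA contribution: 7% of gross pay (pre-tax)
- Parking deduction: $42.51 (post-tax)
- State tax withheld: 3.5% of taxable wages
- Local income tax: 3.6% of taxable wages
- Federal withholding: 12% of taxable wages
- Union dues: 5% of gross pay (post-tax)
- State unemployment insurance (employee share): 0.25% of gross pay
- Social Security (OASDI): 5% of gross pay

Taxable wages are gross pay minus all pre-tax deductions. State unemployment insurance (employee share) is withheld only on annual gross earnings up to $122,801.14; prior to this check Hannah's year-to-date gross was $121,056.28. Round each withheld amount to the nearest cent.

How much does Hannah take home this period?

$3,734.32

SIMPLE IRA contribution: $5,796.06 × 0.07 = $405.72
Taxable wages = $5,796.06 − $405.72 = $5,390.34
State tax withheld: $5,390.34 × 0.035 = $188.66
Federal withholding: $5,390.34 × 0.12 = $646.84
Local income tax: $5,390.34 × 0.036 = $194.05
State unemployment insurance (employee share): only $122,801.14 − $121,056.28 = $1,744.86 of this check is subject → $1,744.86 × 0.0025 = $4.36
Social Security (OASDI): $5,796.06 × 0.05 = $289.80
Parking deduction: $42.51
Union dues: $5,796.06 × 0.05 = $289.80
Total deductions = $405.72 + $188.66 + $646.84 + $194.05 + $4.36 + $289.80 + $42.51 + $289.80 = $2,061.74
Net pay = $5,796.06 − $2,061.74 = $3,734.32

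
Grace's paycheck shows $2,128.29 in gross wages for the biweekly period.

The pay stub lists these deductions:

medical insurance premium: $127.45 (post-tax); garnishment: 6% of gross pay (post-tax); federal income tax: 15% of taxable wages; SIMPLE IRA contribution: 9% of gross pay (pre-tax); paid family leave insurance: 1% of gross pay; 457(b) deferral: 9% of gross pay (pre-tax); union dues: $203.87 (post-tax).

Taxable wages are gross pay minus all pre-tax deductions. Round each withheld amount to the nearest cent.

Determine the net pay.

457(b) deferral: $2,128.29 × 0.09 = $191.55
SIMPLE IRA contribution: $2,128.29 × 0.09 = $191.55
Pre-tax total = $191.55 + $191.55 = $383.10
Taxable wages = $2,128.29 − $383.10 = $1,745.19
Federal income tax: $1,745.19 × 0.15 = $261.78
Paid family leave insurance: $2,128.29 × 0.01 = $21.28
Union dues: $203.87
Medical insurance premium: $127.45
Garnishment: $2,128.29 × 0.06 = $127.70
Total deductions = $191.55 + $191.55 + $261.78 + $21.28 + $203.87 + $127.45 + $127.70 = $1,125.18
Net pay = $2,128.29 − $1,125.18 = $1,003.11

$1,003.11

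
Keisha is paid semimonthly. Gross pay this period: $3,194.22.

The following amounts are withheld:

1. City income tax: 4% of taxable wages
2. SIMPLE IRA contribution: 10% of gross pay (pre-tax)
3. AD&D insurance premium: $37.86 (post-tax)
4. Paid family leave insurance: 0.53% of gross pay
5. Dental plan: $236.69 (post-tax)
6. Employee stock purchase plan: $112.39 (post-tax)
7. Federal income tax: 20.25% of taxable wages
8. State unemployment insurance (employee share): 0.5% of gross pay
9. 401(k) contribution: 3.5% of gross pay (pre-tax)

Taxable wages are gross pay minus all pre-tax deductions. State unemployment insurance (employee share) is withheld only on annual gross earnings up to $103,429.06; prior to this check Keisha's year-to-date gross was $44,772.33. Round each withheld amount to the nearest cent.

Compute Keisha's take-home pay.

$1,673.13

401(k) contribution: $3,194.22 × 0.035 = $111.80
SIMPLE IRA contribution: $3,194.22 × 0.1 = $319.42
Pre-tax total = $111.80 + $319.42 = $431.22
Taxable wages = $3,194.22 − $431.22 = $2,763.00
Federal income tax: $2,763.00 × 0.2025 = $559.51
City income tax: $2,763.00 × 0.04 = $110.52
Paid family leave insurance: $3,194.22 × 0.0053 = $16.93
State unemployment insurance (employee share): cap not yet reached, full $3,194.22 is subject → $3,194.22 × 0.005 = $15.97
Dental plan: $236.69
Employee stock purchase plan: $112.39
AD&D insurance premium: $37.86
Total deductions = $111.80 + $319.42 + $559.51 + $110.52 + $16.93 + $15.97 + $236.69 + $112.39 + $37.86 = $1,521.09
Net pay = $3,194.22 − $1,521.09 = $1,673.13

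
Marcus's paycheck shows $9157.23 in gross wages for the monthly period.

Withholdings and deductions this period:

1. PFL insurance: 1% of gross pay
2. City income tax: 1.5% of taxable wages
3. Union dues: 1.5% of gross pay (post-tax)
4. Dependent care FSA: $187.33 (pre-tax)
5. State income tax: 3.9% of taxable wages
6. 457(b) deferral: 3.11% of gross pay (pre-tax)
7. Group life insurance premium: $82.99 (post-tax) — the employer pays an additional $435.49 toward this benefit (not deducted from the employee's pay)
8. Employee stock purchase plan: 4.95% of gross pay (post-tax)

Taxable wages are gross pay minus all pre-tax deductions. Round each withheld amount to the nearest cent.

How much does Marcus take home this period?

$7450.91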